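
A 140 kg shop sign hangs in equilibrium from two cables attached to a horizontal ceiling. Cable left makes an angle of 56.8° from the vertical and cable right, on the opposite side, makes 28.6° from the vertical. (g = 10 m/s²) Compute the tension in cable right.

Angles from the horizontal: cable left is 90° − 56.8° = 33.2°, cable right is 90° − 28.6° = 61.4°.
Weight W = 140 × 10 = 1400 N acts straight down.
Horizontal: T_left cos 33.2° = T_right cos 61.4°  →  T_left = 0.5721 T_right.
Vertical: T_left sin 33.2° + T_right sin 61.4° = 1400.
Substituting the horizontal relation into the vertical equation gives 1.191 T_right = 1400, so T_right = 1175 N.

T_right ≈ 1180 N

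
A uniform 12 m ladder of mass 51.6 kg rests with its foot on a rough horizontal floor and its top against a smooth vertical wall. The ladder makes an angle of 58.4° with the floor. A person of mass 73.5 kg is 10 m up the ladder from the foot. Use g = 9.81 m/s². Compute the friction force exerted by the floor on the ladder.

f ≈ 525 N

Torques about the foot: N_wall · 12 sin 58.4° = 51.6×9.81×6 cos 58.4° + 73.5×9.81×10 cos 58.4° → N_wall = 525.36 N.
ΣF_x = 0: f_floor = N_wall = 525.36 N.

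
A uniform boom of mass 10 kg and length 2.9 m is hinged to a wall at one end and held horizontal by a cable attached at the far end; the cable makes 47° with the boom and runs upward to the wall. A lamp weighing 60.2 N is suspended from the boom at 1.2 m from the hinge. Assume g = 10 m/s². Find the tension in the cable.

T ≈ 102 N

Take torques about the hinge: T sin 47° · 2.9 = 10×10×1.45 + 60.2×1.2 = 217.24 N·m.
So T = 217.24 / (0.7314 × 2.9) = 102.43 N.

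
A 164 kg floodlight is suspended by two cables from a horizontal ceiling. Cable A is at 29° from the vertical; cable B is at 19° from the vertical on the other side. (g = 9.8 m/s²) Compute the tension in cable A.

Angles from the horizontal: cable A is 90° − 29° = 61°, cable B is 90° − 19° = 71°.
Weight W = 164 × 9.8 = 1607 N acts straight down.
Horizontal: T_A cos 61° = T_B cos 71°  →  T_B = 1.489 T_A.
Vertical: T_A sin 61° + T_B sin 71° = 1607.
Substituting the horizontal relation into the vertical equation gives 2.283 T_A = 1607, so T_A = 704.1 N.

T_A ≈ 704 N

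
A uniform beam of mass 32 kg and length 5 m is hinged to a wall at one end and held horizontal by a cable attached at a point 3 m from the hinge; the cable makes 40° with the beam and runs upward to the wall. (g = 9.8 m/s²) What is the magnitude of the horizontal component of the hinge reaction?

Take torques about the hinge: T sin 40° · 3 = 32×9.8×2.5 = 784 N·m.
So T = 784 / (0.6428 × 3) = 406.56 N.
ΣF_x = 0: H_x = T cos 40° = 311.44 N.

H_x ≈ 311 N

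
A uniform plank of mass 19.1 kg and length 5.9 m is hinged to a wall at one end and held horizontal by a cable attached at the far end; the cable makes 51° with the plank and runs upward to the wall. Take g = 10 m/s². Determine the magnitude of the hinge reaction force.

Take torques about the hinge: T sin 51° · 5.9 = 19.1×10×2.95 = 563.45 N·m.
So T = 563.45 / (0.7771 × 5.9) = 122.89 N.
ΣF_x = 0: H_x = T cos 51° = 77.334 N.
ΣF_y = 0: H_y = (19.1×10) − T sin 51° = 191 − 95.5 = 95.5 N.
|H| = √(H_x² + H_y²) = √((77.334)² + (95.5)²) = 122.89 N.

|H| ≈ 123 N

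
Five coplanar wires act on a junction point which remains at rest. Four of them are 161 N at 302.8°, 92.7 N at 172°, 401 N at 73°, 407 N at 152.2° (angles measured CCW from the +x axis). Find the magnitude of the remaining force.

F ≈ 514 N

Sum the known components: ΣF_x = -247.4 N, ΣF_y = 450.9 N.
For equilibrium the remaining force must supply (−ΣF_x, −ΣF_y) = (247.4, -450.9) N.
Magnitude = √((247.4)² + (-450.9)²) = 514.3 N; direction = atan2(-450.9, 247.4) = 298.8°.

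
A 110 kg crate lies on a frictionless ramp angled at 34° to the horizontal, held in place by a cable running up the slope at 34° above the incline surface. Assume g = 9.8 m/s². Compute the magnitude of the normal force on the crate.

Take axes along and perpendicular to the incline. Weight components: W sin 34° = 602.8 N down-slope, W cos 34° = 893.7 N into the surface.
Along incline: T cos 34° = W sin 34° → T = 727.1 N.
Perpendicular: N = W cos 34° − T sin 34° = 487.1 N.

N ≈ 487 N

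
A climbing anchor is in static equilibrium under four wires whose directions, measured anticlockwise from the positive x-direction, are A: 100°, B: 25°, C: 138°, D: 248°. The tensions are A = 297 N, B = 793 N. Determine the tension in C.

T_C ≈ 408 N

Resolve: ΣF_x = 297 cos 100° + 793 cos 25° + T_C cos 138° + T_D cos 248° = 0.
        ΣF_y = 297 sin 100° + 793 sin 25° + T_C sin 138° + T_D sin 248° = 0.
The known terms sum to (667.1, 627.6) N, so -0.7431 T_C − 0.3746 T_D = -667.1 and 0.6691 T_C − 0.9272 T_D = -627.6.
Solving simultaneously: T_C = 408 N, T_D = 971.4 N.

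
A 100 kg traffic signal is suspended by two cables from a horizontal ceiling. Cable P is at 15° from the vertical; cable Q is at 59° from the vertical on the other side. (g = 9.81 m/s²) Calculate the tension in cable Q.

T_Q ≈ 264 N

Angles from the horizontal: cable P is 90° − 15° = 75°, cable Q is 90° − 59° = 31°.
Weight W = 100 × 9.81 = 981 N acts straight down.
Horizontal: T_P cos 75° = T_Q cos 31°  →  T_P = 3.312 T_Q.
Vertical: T_P sin 75° + T_Q sin 31° = 981.
Substituting the horizontal relation into the vertical equation gives 3.714 T_Q = 981, so T_Q = 264.1 N.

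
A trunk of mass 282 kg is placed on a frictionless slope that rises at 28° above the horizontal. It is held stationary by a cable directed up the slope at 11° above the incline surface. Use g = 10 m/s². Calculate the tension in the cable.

T ≈ 1350 N

Take axes along and perpendicular to the incline. Weight components: W sin 28° = 1324 N down-slope, W cos 28° = 2490 N into the surface.
Along incline: T cos 11° = W sin 28° → T = 1349 N.
Perpendicular: N = W cos 28° − T sin 11° = 2233 N.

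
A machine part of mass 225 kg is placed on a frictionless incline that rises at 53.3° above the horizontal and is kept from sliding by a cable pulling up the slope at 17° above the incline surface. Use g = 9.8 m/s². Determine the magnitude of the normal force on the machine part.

N ≈ 777 N

Take axes along and perpendicular to the incline. Weight components: W sin 53.3° = 1768 N down-slope, W cos 53.3° = 1318 N into the surface.
Along incline: T cos 17° = W sin 53.3° → T = 1849 N.
Perpendicular: N = W cos 53.3° − T sin 17° = 777.3 N.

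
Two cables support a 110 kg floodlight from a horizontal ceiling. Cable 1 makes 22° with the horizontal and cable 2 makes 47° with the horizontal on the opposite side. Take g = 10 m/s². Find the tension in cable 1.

T_1 ≈ 804 N

Weight W = 110 × 10 = 1100 N acts straight down.
Horizontal: T_1 cos 22° = T_2 cos 47°  →  T_2 = 1.36 T_1.
Vertical: T_1 sin 22° + T_2 sin 47° = 1100.
Substituting the horizontal relation into the vertical equation gives 1.369 T_1 = 1100, so T_1 = 803.6 N.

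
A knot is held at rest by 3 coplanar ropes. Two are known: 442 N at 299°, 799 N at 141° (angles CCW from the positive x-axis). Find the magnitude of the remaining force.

Sum the known components: ΣF_x = -406.7 N, ΣF_y = 116.2 N.
For equilibrium the remaining force must supply (−ΣF_x, −ΣF_y) = (406.7, -116.2) N.
Magnitude = √((406.7)² + (-116.2)²) = 422.9 N; direction = atan2(-116.2, 406.7) = 344.0°.

F ≈ 423 N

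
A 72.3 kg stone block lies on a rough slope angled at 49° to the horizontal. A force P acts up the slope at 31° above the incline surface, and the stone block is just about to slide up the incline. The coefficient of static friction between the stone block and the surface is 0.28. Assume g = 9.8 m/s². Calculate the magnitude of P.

P ≈ 664 N

On the verge of sliding up the incline, friction equals μN and acts down the slope.
Perpendicular: N + P sin 31° = W cos 49° = 464.8 N.
Along incline: P cos 31° = W sin 49° + μN  with W sin 49° = 534.7 N.
Solving the pair for P and N: P = 664 N, N = 122.9 N (and f = μN = 34.4 N).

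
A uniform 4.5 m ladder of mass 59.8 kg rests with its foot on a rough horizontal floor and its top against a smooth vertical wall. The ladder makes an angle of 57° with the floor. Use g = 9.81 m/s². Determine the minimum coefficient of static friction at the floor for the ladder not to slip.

μ_min ≈ 0.325

ΣF_y = 0: N_floor = 59.8×9.81 = 586.64 N.
Torques about the foot: N_wall · 4.5 sin 57° = 59.8×9.81×2.25 cos 57° → N_wall = 190.48 N.
ΣF_x = 0: f_floor = N_wall = 190.48 N.
μ_min = f_floor / N_floor = 190.48 / 586.64 = 0.3247.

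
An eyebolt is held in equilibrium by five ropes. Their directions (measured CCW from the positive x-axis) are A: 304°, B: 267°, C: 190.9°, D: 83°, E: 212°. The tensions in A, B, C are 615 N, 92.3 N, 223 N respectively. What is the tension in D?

Resolve: ΣF_x = 615 cos 304° + 92.3 cos 267° + 223 cos 190.9° + T_D cos 83° + T_E cos 212° = 0.
        ΣF_y = 615 sin 304° + 92.3 sin 267° + 223 sin 190.9° + T_D sin 83° + T_E sin 212° = 0.
The known terms sum to (120.1, -644.2) N, so 0.1219 T_D − 0.8480 T_E = -120.1 and 0.9925 T_D − 0.5299 T_E = 644.2.
Solving simultaneously: T_D = 784.9 N, T_E = 254.4 N.

T_D ≈ 785 N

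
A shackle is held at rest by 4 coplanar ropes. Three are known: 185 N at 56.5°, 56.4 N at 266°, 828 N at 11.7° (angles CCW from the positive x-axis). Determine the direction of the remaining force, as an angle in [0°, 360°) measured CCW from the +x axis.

Sum the known components: ΣF_x = 909 N, ΣF_y = 265.9 N.
For equilibrium the remaining force must supply (−ΣF_x, −ΣF_y) = (-909, -265.9) N.
Magnitude = √((-909)² + (-265.9)²) = 947.1 N; direction = atan2(-265.9, -909) = 196.3°.

θ ≈ 196°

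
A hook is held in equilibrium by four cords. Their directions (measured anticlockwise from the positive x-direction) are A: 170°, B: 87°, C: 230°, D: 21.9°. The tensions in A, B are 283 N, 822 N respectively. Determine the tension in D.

T_D ≈ 1570 N

Resolve: ΣF_x = 283 cos 170° + 822 cos 87° + T_C cos 230° + T_D cos 21.9° = 0.
        ΣF_y = 283 sin 170° + 822 sin 87° + T_C sin 230° + T_D sin 21.9° = 0.
The known terms sum to (-235.7, 870) N, so -0.6428 T_C + 0.9278 T_D = 235.7 and -0.7660 T_C + 0.3730 T_D = -870.
Solving simultaneously: T_C = 1900 N, T_D = 1571 N.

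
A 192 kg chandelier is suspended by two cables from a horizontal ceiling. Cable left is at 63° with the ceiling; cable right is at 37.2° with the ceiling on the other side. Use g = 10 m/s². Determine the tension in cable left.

T_left ≈ 1550 N

Weight W = 192 × 10 = 1920 N acts straight down.
Horizontal: T_left cos 63° = T_right cos 37.2°  →  T_right = 0.57 T_left.
Vertical: T_left sin 63° + T_right sin 37.2° = 1920.
Substituting the horizontal relation into the vertical equation gives 1.236 T_left = 1920, so T_left = 1554 N.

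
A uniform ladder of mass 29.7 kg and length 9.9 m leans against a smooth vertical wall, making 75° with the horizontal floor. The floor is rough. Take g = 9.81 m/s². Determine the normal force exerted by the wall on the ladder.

Torques about the foot: N_wall · 9.9 sin 75° = 29.7×9.81×4.95 cos 75° → N_wall = 39.034 N.

N_wall ≈ 39 N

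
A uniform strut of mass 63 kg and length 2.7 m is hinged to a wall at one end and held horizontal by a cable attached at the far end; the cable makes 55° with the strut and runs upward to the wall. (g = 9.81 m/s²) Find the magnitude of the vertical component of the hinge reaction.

|H_y| ≈ 309 N

Take torques about the hinge: T sin 55° · 2.7 = 63×9.81×1.35 = 834.34 N·m.
So T = 834.34 / (0.8192 × 2.7) = 377.24 N.
ΣF_y = 0: H_y = (63×9.81) − T sin 55° = 618.03 − 309.02 = 309.02 N.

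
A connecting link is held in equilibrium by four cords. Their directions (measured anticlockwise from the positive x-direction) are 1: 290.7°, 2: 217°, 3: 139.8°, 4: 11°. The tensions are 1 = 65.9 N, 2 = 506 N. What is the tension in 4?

T_4 ≈ 674 N

Resolve: ΣF_x = 65.9 cos 290.7° + 506 cos 217° + T_3 cos 139.8° + T_4 cos 11° = 0.
        ΣF_y = 65.9 sin 290.7° + 506 sin 217° + T_3 sin 139.8° + T_4 sin 11° = 0.
The known terms sum to (-380.8, -366.2) N, so -0.7638 T_3 + 0.9816 T_4 = 380.8 and 0.6455 T_3 + 0.1908 T_4 = 366.2.
Solving simultaneously: T_3 = 368 N, T_4 = 674.3 N.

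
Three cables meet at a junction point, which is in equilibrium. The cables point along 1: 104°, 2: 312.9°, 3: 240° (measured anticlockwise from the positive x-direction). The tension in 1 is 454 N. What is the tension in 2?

T_2 ≈ 330 N

Resolve: ΣF_x = 454 cos 104° + T_2 cos 312.9° + T_3 cos 240° = 0.
        ΣF_y = 454 sin 104° + T_2 sin 312.9° + T_3 sin 240° = 0.
The known terms sum to (-109.8, 440.5) N, so 0.6807 T_2 − 0.5000 T_3 = 109.8 and -0.7325 T_2 − 0.8660 T_3 = -440.5.
Solving simultaneously: T_2 = 330 N, T_3 = 229.6 N.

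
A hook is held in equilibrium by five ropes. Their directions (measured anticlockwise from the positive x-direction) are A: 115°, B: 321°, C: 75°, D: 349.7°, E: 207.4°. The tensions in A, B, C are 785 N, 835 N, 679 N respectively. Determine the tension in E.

T_E ≈ 1500 N

Resolve: ΣF_x = 785 cos 115° + 835 cos 321° + 679 cos 75° + T_D cos 349.7° + T_E cos 207.4° = 0.
        ΣF_y = 785 sin 115° + 835 sin 321° + 679 sin 75° + T_D sin 349.7° + T_E sin 207.4° = 0.
The known terms sum to (492.9, 841.8) N, so 0.9839 T_D − 0.8878 T_E = -492.9 and -0.1788 T_D − 0.4602 T_E = -841.8.
Solving simultaneously: T_D = 851.2 N, T_E = 1499 N.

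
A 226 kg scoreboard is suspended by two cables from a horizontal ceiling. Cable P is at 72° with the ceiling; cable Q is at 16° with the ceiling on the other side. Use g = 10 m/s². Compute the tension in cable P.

Weight W = 226 × 10 = 2260 N acts straight down.
Horizontal: T_P cos 72° = T_Q cos 16°  →  T_Q = 0.3215 T_P.
Vertical: T_P sin 72° + T_Q sin 16° = 2260.
Substituting the horizontal relation into the vertical equation gives 1.04 T_P = 2260, so T_P = 2174 N.

T_P ≈ 2170 N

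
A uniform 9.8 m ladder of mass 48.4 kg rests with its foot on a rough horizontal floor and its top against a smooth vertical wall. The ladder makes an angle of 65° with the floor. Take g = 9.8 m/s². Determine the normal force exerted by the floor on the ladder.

ΣF_y = 0: N_floor = 48.4×9.8 = 474.32 N.

N_floor ≈ 474 N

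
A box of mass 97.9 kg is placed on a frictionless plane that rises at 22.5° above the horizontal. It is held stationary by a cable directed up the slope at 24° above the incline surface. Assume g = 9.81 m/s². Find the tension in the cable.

T ≈ 402 N

Take axes along and perpendicular to the incline. Weight components: W sin 22.5° = 367.5 N down-slope, W cos 22.5° = 887.3 N into the surface.
Along incline: T cos 24° = W sin 22.5° → T = 402.3 N.
Perpendicular: N = W cos 22.5° − T sin 24° = 723.7 N.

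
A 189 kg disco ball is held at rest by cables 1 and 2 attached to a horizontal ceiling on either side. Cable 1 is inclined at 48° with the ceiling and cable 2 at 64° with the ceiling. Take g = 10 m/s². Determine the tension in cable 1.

T_1 ≈ 894 N

Weight W = 189 × 10 = 1890 N acts straight down.
Horizontal: T_1 cos 48° = T_2 cos 64°  →  T_2 = 1.526 T_1.
Vertical: T_1 sin 48° + T_2 sin 64° = 1890.
Substituting the horizontal relation into the vertical equation gives 2.115 T_1 = 1890, so T_1 = 893.6 N.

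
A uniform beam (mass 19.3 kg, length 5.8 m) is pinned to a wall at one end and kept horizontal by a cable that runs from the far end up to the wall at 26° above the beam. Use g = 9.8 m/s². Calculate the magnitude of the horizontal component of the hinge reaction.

Take torques about the hinge: T sin 26° · 5.8 = 19.3×9.8×2.9 = 548.51 N·m.
So T = 548.51 / (0.4384 × 5.8) = 215.73 N.
ΣF_x = 0: H_x = T cos 26° = 193.9 N.

H_x ≈ 194 N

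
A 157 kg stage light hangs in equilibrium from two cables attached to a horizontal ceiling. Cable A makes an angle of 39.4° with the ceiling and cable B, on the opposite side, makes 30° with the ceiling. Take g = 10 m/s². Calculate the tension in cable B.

T_B ≈ 1300 N

Weight W = 157 × 10 = 1570 N acts straight down.
Horizontal: T_A cos 39.4° = T_B cos 30°  →  T_A = 1.121 T_B.
Vertical: T_A sin 39.4° + T_B sin 30° = 1570.
Substituting the horizontal relation into the vertical equation gives 1.211 T_B = 1570, so T_B = 1296 N.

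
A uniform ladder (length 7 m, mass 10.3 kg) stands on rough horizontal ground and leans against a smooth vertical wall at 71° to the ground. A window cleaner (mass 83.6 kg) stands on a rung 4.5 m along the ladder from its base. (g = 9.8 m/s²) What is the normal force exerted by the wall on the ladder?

N_wall ≈ 199 N

Torques about the foot: N_wall · 7 sin 71° = 10.3×9.8×3.5 cos 71° + 83.6×9.8×4.5 cos 71° → N_wall = 198.73 N.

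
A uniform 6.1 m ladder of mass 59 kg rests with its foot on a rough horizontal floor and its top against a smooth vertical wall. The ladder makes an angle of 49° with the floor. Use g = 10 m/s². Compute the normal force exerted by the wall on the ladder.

Torques about the foot: N_wall · 6.1 sin 49° = 59×10×3.05 cos 49° → N_wall = 256.44 N.

N_wall ≈ 256 N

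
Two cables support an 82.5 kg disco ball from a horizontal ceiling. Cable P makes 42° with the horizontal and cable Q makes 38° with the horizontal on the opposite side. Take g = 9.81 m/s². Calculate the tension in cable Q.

Weight W = 82.5 × 9.81 = 809.3 N acts straight down.
Horizontal: T_P cos 42° = T_Q cos 38°  →  T_P = 1.06 T_Q.
Vertical: T_P sin 42° + T_Q sin 38° = 809.3.
Substituting the horizontal relation into the vertical equation gives 1.325 T_Q = 809.3, so T_Q = 610.7 N.

T_Q ≈ 611 N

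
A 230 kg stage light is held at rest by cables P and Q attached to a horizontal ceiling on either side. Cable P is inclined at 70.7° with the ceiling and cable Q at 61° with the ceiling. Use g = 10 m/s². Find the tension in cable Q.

Weight W = 230 × 10 = 2300 N acts straight down.
Horizontal: T_P cos 70.7° = T_Q cos 61°  →  T_P = 1.467 T_Q.
Vertical: T_P sin 70.7° + T_Q sin 61° = 2300.
Substituting the horizontal relation into the vertical equation gives 2.259 T_Q = 2300, so T_Q = 1018 N.

T_Q ≈ 1020 N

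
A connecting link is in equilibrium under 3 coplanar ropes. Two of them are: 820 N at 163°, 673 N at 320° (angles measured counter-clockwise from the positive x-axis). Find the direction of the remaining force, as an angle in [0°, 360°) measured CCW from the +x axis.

θ ≈ 35.7°

Sum the known components: ΣF_x = -268.6 N, ΣF_y = -192.9 N.
For equilibrium the remaining force must supply (−ΣF_x, −ΣF_y) = (268.6, 192.9) N.
Magnitude = √((268.6)² + (192.9)²) = 330.7 N; direction = atan2(192.9, 268.6) = 35.7°.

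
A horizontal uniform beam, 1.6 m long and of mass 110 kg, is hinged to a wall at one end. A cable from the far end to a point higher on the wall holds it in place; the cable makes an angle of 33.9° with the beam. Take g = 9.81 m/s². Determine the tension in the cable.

Take torques about the hinge: T sin 33.9° · 1.6 = 110×9.81×0.8 = 863.28 N·m.
So T = 863.28 / (0.5577 × 1.6) = 967.38 N.

T ≈ 967 N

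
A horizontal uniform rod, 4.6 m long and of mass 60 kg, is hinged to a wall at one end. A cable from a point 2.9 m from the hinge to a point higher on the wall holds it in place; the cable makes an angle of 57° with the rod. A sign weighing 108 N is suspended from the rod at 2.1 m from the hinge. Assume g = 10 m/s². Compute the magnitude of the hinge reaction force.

|H| ≈ 391 N

Take torques about the hinge: T sin 57° · 2.9 = 60×10×2.3 + 108×2.1 = 1606.8 N·m.
So T = 1606.8 / (0.8387 × 2.9) = 660.65 N.
ΣF_x = 0: H_x = T cos 57° = 359.82 N.
ΣF_y = 0: H_y = (60×10 + 108) − T sin 57° = 708 − 554.07 = 153.93 N.
|H| = √(H_x² + H_y²) = √((359.82)² + (153.93)²) = 391.36 N.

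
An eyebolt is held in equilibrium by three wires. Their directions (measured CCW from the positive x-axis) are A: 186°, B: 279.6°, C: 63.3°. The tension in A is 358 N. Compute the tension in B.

Resolve: ΣF_x = 358 cos 186° + T_B cos 279.6° + T_C cos 63.3° = 0.
        ΣF_y = 358 sin 186° + T_B sin 279.6° + T_C sin 63.3° = 0.
The known terms sum to (-356, -37.42) N, so 0.1668 T_B + 0.4493 T_C = 356 and -0.9860 T_B + 0.8934 T_C = 37.42.
Solving simultaneously: T_B = 508.9 N, T_C = 603.5 N.

T_B ≈ 509 N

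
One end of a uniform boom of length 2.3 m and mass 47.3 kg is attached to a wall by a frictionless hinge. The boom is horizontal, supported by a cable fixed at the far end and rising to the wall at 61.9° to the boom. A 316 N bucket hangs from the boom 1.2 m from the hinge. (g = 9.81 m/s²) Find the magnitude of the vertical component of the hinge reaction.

Take torques about the hinge: T sin 61.9° · 2.3 = 47.3×9.81×1.15 + 316×1.2 = 912.81 N·m.
So T = 912.81 / (0.8821 × 2.3) = 449.91 N.
ΣF_y = 0: H_y = (47.3×9.81 + 316) − T sin 61.9° = 780.01 − 396.88 = 383.14 N.

|H_y| ≈ 383 N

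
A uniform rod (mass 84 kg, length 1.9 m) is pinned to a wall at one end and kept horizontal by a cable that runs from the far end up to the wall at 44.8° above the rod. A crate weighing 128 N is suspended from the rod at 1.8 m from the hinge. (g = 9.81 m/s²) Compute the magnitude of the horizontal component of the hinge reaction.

Take torques about the hinge: T sin 44.8° · 1.9 = 84×9.81×0.95 + 128×1.8 = 1013.2 N·m.
So T = 1013.2 / (0.7046 × 1.9) = 756.82 N.
ΣF_x = 0: H_x = T cos 44.8° = 537.02 N.

H_x ≈ 537 N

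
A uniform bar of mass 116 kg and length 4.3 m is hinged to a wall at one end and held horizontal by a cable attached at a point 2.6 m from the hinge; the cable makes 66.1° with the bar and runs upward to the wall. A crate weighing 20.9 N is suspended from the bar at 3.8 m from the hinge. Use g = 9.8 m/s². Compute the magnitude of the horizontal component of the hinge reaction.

Take torques about the hinge: T sin 66.1° · 2.6 = 116×9.8×2.15 + 20.9×3.8 = 2523.5 N·m.
So T = 2523.5 / (0.9143 × 2.6) = 1061.6 N.
ΣF_x = 0: H_x = T cos 66.1° = 430.11 N.

H_x ≈ 430 N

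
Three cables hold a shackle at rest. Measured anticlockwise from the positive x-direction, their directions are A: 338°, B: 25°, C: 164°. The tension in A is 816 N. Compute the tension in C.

T_C ≈ 910 N

Resolve: ΣF_x = 816 cos 338° + T_B cos 25° + T_C cos 164° = 0.
        ΣF_y = 816 sin 338° + T_B sin 25° + T_C sin 164° = 0.
The known terms sum to (756.6, -305.7) N, so 0.9063 T_B − 0.9613 T_C = -756.6 and 0.4226 T_B + 0.2756 T_C = 305.7.
Solving simultaneously: T_B = 130 N, T_C = 909.7 N.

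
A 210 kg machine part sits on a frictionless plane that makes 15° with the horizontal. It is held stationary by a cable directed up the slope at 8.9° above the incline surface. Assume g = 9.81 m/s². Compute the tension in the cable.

T ≈ 540 N

Take axes along and perpendicular to the incline. Weight components: W sin 15° = 533.2 N down-slope, W cos 15° = 1990 N into the surface.
Along incline: T cos 8.9° = W sin 15° → T = 539.7 N.
Perpendicular: N = W cos 15° − T sin 8.9° = 1906 N.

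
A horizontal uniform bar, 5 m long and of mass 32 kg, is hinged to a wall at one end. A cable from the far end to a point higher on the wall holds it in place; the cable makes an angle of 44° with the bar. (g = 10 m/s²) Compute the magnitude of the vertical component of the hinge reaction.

Take torques about the hinge: T sin 44° · 5 = 32×10×2.5 = 800 N·m.
So T = 800 / (0.6947 × 5) = 230.33 N.
ΣF_y = 0: H_y = (32×10) − T sin 44° = 320 − 160 = 160 N.

|H_y| ≈ 160 N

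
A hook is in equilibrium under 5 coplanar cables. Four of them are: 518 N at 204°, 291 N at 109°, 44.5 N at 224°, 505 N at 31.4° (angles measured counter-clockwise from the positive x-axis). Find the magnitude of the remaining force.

Sum the known components: ΣF_x = -168.9 N, ΣF_y = 296.7 N.
For equilibrium the remaining force must supply (−ΣF_x, −ΣF_y) = (168.9, -296.7) N.
Magnitude = √((168.9)² + (-296.7)²) = 341.4 N; direction = atan2(-296.7, 168.9) = 299.7°.

F ≈ 341 N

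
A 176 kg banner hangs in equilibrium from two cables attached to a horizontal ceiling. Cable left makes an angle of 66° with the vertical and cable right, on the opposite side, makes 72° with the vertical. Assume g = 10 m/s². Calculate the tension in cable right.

Angles from the horizontal: cable left is 90° − 66° = 24°, cable right is 90° − 72° = 18°.
Weight W = 176 × 10 = 1760 N acts straight down.
Horizontal: T_left cos 24° = T_right cos 18°  →  T_left = 1.041 T_right.
Vertical: T_left sin 24° + T_right sin 18° = 1760.
Substituting the horizontal relation into the vertical equation gives 0.7325 T_right = 1760, so T_right = 2403 N.

T_right ≈ 2400 N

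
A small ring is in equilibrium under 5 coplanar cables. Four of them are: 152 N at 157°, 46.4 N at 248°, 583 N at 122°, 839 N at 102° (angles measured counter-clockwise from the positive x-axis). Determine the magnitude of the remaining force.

Sum the known components: ΣF_x = -640.7 N, ΣF_y = 1331 N.
For equilibrium the remaining force must supply (−ΣF_x, −ΣF_y) = (640.7, -1331) N.
Magnitude = √((640.7)² + (-1331)²) = 1478 N; direction = atan2(-1331, 640.7) = 295.7°.

F ≈ 1480 N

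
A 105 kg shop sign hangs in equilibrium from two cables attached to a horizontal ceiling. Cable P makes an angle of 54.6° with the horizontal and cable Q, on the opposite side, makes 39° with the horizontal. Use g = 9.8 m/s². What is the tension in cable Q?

Weight W = 105 × 9.8 = 1029 N acts straight down.
Horizontal: T_P cos 54.6° = T_Q cos 39°  →  T_P = 1.342 T_Q.
Vertical: T_P sin 54.6° + T_Q sin 39° = 1029.
Substituting the horizontal relation into the vertical equation gives 1.723 T_Q = 1029, so T_Q = 597.3 N.

T_Q ≈ 597 N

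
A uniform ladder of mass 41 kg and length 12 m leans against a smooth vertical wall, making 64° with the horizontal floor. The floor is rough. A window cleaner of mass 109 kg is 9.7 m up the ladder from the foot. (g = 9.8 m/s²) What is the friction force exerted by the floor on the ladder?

Torques about the foot: N_wall · 12 sin 64° = 41×9.8×6 cos 64° + 109×9.8×9.7 cos 64° → N_wall = 519.12 N.
ΣF_x = 0: f_floor = N_wall = 519.12 N.

f ≈ 519 N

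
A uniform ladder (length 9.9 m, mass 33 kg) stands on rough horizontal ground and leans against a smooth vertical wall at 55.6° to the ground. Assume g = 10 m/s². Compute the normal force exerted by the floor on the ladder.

N_floor ≈ 330 N

ΣF_y = 0: N_floor = 33×10 = 330 N.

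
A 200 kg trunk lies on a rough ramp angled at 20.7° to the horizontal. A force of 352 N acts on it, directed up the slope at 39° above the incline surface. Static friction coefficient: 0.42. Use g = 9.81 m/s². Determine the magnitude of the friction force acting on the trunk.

f ≈ 420 N

Axes along / perpendicular to the incline. W sin 20.7° = 693.5 N down-slope; W cos 20.7° = 1835 N into the surface.
Perpendicular: N = W cos 20.7° − P sin 39° = 1835 − 221.5 = 1614 N.
Along incline: P cos 39° + f = W sin 20.7° (friction acts up-slope) → f = 693.5 − 273.6 = 420 N.
|f| = 420 N ≤ μN = 677.8 N, so the trunk is indeed static.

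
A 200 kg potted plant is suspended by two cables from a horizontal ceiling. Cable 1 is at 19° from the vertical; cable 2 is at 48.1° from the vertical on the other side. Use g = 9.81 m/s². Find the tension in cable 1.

T_1 ≈ 1590 N

Angles from the horizontal: cable 1 is 90° − 19° = 71°, cable 2 is 90° − 48.1° = 41.9°.
Weight W = 200 × 9.81 = 1962 N acts straight down.
Horizontal: T_1 cos 71° = T_2 cos 41.9°  →  T_2 = 0.4374 T_1.
Vertical: T_1 sin 71° + T_2 sin 41.9° = 1962.
Substituting the horizontal relation into the vertical equation gives 1.238 T_1 = 1962, so T_1 = 1585 N.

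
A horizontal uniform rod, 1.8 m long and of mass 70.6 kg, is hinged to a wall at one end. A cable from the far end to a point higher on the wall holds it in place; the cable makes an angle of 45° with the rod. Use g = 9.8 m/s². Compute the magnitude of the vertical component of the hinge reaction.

|H_y| ≈ 346 N

Take torques about the hinge: T sin 45° · 1.8 = 70.6×9.8×0.9 = 622.69 N·m.
So T = 622.69 / (0.7071 × 1.8) = 489.23 N.
ΣF_y = 0: H_y = (70.6×9.8) − T sin 45° = 691.88 − 345.94 = 345.94 N.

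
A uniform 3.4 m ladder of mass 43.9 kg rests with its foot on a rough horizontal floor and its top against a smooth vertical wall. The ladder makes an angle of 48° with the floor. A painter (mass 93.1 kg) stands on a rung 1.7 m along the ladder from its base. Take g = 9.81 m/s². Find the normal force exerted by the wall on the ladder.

N_wall ≈ 605 N

Torques about the foot: N_wall · 3.4 sin 48° = 43.9×9.81×1.7 cos 48° + 93.1×9.81×1.7 cos 48° → N_wall = 605.06 N.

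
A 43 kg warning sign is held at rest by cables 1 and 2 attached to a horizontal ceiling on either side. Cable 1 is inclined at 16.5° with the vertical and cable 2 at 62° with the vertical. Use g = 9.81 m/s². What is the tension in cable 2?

Angles from the horizontal: cable 1 is 90° − 16.5° = 73.5°, cable 2 is 90° − 62° = 28°.
Weight W = 43 × 9.81 = 421.8 N acts straight down.
Horizontal: T_1 cos 73.5° = T_2 cos 28°  →  T_1 = 3.109 T_2.
Vertical: T_1 sin 73.5° + T_2 sin 28° = 421.8.
Substituting the horizontal relation into the vertical equation gives 3.45 T_2 = 421.8, so T_2 = 122.3 N.

T_2 ≈ 122 N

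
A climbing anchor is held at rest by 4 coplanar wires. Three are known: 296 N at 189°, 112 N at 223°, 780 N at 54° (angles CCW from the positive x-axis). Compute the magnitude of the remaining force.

Sum the known components: ΣF_x = 84.21 N, ΣF_y = 508.3 N.
For equilibrium the remaining force must supply (−ΣF_x, −ΣF_y) = (-84.21, -508.3) N.
Magnitude = √((-84.21)² + (-508.3)²) = 515.3 N; direction = atan2(-508.3, -84.21) = 260.6°.

F ≈ 515 N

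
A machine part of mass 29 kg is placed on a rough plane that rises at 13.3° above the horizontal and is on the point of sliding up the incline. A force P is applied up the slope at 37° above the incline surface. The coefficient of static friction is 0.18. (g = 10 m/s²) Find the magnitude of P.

P ≈ 130 N

On the verge of sliding up the incline, friction equals μN and acts down the slope.
Perpendicular: N + P sin 37° = W cos 13.3° = 282.2 N.
Along incline: P cos 37° = W sin 13.3° + μN  with W sin 13.3° = 66.71 N.
Solving the pair for P and N: P = 129.6 N, N = 204.2 N (and f = μN = 36.76 N).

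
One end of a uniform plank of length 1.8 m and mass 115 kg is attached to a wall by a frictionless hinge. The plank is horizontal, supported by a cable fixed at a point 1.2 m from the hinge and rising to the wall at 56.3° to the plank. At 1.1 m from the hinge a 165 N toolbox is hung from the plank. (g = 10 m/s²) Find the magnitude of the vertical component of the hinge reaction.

|H_y| ≈ 301 N

Take torques about the hinge: T sin 56.3° · 1.2 = 115×10×0.9 + 165×1.1 = 1216.5 N·m.
So T = 1216.5 / (0.8320 × 1.2) = 1218.5 N.
ΣF_y = 0: H_y = (115×10 + 165) − T sin 56.3° = 1315 − 1013.8 = 301.25 N.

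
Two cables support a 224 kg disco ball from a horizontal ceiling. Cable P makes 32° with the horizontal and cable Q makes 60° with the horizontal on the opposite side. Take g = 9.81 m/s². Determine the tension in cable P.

Weight W = 224 × 9.81 = 2197 N acts straight down.
Horizontal: T_P cos 32° = T_Q cos 60°  →  T_Q = 1.696 T_P.
Vertical: T_P sin 32° + T_Q sin 60° = 2197.
Substituting the horizontal relation into the vertical equation gives 1.999 T_P = 2197, so T_P = 1099 N.

T_P ≈ 1100 N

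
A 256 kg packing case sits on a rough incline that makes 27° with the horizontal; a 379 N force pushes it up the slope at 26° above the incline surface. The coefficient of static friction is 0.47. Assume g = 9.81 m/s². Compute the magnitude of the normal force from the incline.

N ≈ 2070 N

Axes along / perpendicular to the incline. W sin 27° = 1140 N down-slope; W cos 27° = 2238 N into the surface.
Perpendicular: N = W cos 27° − P sin 26° = 2238 − 166.1 = 2071 N.
Along incline: P cos 26° + f = W sin 27° (friction acts up-slope) → f = 1140 − 340.6 = 799.5 N.
|f| = 799.5 N ≤ μN = 973.6 N, so the packing case is indeed static.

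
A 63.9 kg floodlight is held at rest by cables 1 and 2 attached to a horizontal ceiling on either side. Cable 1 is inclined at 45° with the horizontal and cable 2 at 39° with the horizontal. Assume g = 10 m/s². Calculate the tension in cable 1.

Weight W = 63.9 × 10 = 639 N acts straight down.
Horizontal: T_1 cos 45° = T_2 cos 39°  →  T_2 = 0.9099 T_1.
Vertical: T_1 sin 45° + T_2 sin 39° = 639.
Substituting the horizontal relation into the vertical equation gives 1.28 T_1 = 639, so T_1 = 499.3 N.

T_1 ≈ 499 N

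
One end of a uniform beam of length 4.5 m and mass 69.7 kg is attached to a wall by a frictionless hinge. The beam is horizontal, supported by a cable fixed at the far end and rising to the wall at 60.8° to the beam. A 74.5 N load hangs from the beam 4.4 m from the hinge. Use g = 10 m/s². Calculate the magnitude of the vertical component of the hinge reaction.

|H_y| ≈ 350 N

Take torques about the hinge: T sin 60.8° · 4.5 = 69.7×10×2.25 + 74.5×4.4 = 1896 N·m.
So T = 1896 / (0.8729 × 4.5) = 482.68 N.
ΣF_y = 0: H_y = (69.7×10 + 74.5) − T sin 60.8° = 771.5 − 421.34 = 350.16 N.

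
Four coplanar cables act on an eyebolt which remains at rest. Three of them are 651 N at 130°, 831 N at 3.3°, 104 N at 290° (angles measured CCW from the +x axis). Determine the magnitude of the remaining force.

F ≈ 633 N

Sum the known components: ΣF_x = 446.7 N, ΣF_y = 448.8 N.
For equilibrium the remaining force must supply (−ΣF_x, −ΣF_y) = (-446.7, -448.8) N.
Magnitude = √((-446.7)² + (-448.8)²) = 633.2 N; direction = atan2(-448.8, -446.7) = 225.1°.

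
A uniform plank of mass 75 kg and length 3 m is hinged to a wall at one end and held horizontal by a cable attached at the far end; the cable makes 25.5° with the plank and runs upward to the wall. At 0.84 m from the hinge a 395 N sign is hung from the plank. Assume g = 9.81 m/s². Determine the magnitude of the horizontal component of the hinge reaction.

Take torques about the hinge: T sin 25.5° · 3 = 75×9.81×1.5 + 395×0.84 = 1435.4 N·m.
So T = 1435.4 / (0.4305 × 3) = 1111.4 N.
ΣF_x = 0: H_x = T cos 25.5° = 1003.1 N.

H_x ≈ 1000 N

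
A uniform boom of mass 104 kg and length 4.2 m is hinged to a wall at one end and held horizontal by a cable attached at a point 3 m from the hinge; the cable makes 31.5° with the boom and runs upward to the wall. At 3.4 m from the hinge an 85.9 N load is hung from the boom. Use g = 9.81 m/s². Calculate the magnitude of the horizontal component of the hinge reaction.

H_x ≈ 1320 N

Take torques about the hinge: T sin 31.5° · 3 = 104×9.81×2.1 + 85.9×3.4 = 2434.6 N·m.
So T = 2434.6 / (0.5225 × 3) = 1553.2 N.
ΣF_x = 0: H_x = T cos 31.5° = 1324.3 N.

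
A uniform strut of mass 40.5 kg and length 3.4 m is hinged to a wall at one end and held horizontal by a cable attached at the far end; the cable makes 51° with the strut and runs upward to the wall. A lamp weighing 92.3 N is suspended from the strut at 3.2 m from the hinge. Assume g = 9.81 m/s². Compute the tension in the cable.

T ≈ 367 N

Take torques about the hinge: T sin 51° · 3.4 = 40.5×9.81×1.7 + 92.3×3.2 = 970.78 N·m.
So T = 970.78 / (0.7771 × 3.4) = 367.4 N.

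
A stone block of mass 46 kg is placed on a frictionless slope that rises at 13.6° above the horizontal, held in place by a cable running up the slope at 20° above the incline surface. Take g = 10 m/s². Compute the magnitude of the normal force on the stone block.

N ≈ 408 N

Take axes along and perpendicular to the incline. Weight components: W sin 13.6° = 108.2 N down-slope, W cos 13.6° = 447.1 N into the surface.
Along incline: T cos 20° = W sin 13.6° → T = 115.1 N.
Perpendicular: N = W cos 13.6° − T sin 20° = 407.7 N.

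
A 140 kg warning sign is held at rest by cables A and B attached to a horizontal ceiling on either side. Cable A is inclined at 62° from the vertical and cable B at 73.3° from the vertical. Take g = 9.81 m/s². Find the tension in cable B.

Angles from the horizontal: cable A is 90° − 62° = 28°, cable B is 90° − 73.3° = 16.7°.
Weight W = 140 × 9.81 = 1373 N acts straight down.
Horizontal: T_A cos 28° = T_B cos 16.7°  →  T_A = 1.085 T_B.
Vertical: T_A sin 28° + T_B sin 16.7° = 1373.
Substituting the horizontal relation into the vertical equation gives 0.7966 T_B = 1373, so T_B = 1724 N.

T_B ≈ 1720 N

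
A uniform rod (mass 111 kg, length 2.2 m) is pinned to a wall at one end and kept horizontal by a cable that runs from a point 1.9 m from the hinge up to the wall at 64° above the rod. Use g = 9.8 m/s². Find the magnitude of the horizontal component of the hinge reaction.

H_x ≈ 307 N

Take torques about the hinge: T sin 64° · 1.9 = 111×9.8×1.1 = 1196.6 N·m.
So T = 1196.6 / (0.8988 × 1.9) = 700.69 N.
ΣF_x = 0: H_x = T cos 64° = 307.16 N.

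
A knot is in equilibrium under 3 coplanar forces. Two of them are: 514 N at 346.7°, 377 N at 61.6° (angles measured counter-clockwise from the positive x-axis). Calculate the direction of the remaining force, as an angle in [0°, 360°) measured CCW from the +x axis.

θ ≈ 197°

Sum the known components: ΣF_x = 679.5 N, ΣF_y = 213.4 N.
For equilibrium the remaining force must supply (−ΣF_x, −ΣF_y) = (-679.5, -213.4) N.
Magnitude = √((-679.5)² + (-213.4)²) = 712.2 N; direction = atan2(-213.4, -679.5) = 197.4°.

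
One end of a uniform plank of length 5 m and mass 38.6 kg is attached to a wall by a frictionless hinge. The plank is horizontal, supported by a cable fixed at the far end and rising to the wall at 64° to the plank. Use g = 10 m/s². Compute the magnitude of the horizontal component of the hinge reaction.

Take torques about the hinge: T sin 64° · 5 = 38.6×10×2.5 = 965 N·m.
So T = 965 / (0.8988 × 5) = 214.73 N.
ΣF_x = 0: H_x = T cos 64° = 94.132 N.

H_x ≈ 94.1 N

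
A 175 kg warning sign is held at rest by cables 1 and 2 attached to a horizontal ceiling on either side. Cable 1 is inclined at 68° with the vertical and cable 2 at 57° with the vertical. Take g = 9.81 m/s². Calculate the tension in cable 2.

T_2 ≈ 1940 N

Angles from the horizontal: cable 1 is 90° − 68° = 22°, cable 2 is 90° − 57° = 33°.
Weight W = 175 × 9.81 = 1717 N acts straight down.
Horizontal: T_1 cos 22° = T_2 cos 33°  →  T_1 = 0.9045 T_2.
Vertical: T_1 sin 22° + T_2 sin 33° = 1717.
Substituting the horizontal relation into the vertical equation gives 0.8835 T_2 = 1717, so T_2 = 1943 N.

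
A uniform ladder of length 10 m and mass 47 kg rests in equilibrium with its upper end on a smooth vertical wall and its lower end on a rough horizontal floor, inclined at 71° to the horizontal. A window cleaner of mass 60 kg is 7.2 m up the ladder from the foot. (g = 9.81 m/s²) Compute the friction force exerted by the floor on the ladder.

f ≈ 225 N

Torques about the foot: N_wall · 10 sin 71° = 47×9.81×5 cos 71° + 60×9.81×7.2 cos 71° → N_wall = 225.3 N.
ΣF_x = 0: f_floor = N_wall = 225.3 N.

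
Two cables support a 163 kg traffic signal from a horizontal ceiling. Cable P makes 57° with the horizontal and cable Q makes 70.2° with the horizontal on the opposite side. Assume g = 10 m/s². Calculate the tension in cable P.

Weight W = 163 × 10 = 1630 N acts straight down.
Horizontal: T_P cos 57° = T_Q cos 70.2°  →  T_Q = 1.608 T_P.
Vertical: T_P sin 57° + T_Q sin 70.2° = 1630.
Substituting the horizontal relation into the vertical equation gives 2.351 T_P = 1630, so T_P = 693.2 N.

T_P ≈ 693 N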